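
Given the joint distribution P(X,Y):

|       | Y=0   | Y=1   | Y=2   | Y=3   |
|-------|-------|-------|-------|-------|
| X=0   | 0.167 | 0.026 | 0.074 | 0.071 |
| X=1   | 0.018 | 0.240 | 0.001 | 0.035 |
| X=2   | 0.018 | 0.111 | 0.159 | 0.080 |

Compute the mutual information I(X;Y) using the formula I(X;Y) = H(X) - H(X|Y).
0.4538 bits

I(X;Y) = H(X) - H(X|Y)

Marginal of X (row sums):
  P(X=0) = 0.167 + 0.026 + 0.074 + 0.071 = 0.338
  P(X=1) = 0.018 + 0.240 + 0.001 + 0.035 = 0.294
  P(X=2) = 0.018 + 0.111 + 0.159 + 0.080 = 0.368
H(X) = -[0.338·log₂(0.338) + 0.294·log₂(0.294) + 0.368·log₂(0.368)]
  = 0.528938 + 0.519237 + 0.530738 = 1.57891 bits

Marginal of Y (column sums):
  P(Y=0) = 0.167 + 0.018 + 0.018 = 0.203
  P(Y=1) = 0.026 + 0.240 + 0.111 = 0.377
  P(Y=2) = 0.074 + 0.001 + 0.159 = 0.234
  P(Y=3) = 0.071 + 0.035 + 0.080 = 0.186
H(X|Y) = Σ_y P(y)·H(X|Y=y):
  Y=0: P(Y=0) = 0.203, P(X|Y=0) = (167/203, 18/203, 18/203) → H(X|Y=0) = 0.851563
  Y=1: P(Y=1) = 0.377, P(X|Y=1) = (2/29, 240/377, 111/377) → H(X|Y=1) = 1.200210
  Y=2: P(Y=2) = 0.234, P(X|Y=2) = (37/117, 1/234, 53/78) → H(X|Y=2) = 0.937681
  Y=3: P(Y=3) = 0.186, P(X|Y=3) = (71/186, 35/186, 40/93) → H(X|Y=3) = 1.507378
H(X|Y) = 0.203·0.851563 + 0.377·1.200210 + 0.234·0.937681 + 0.186·1.507378 = 1.12514 bits

I(X;Y) = H(X) - H(X|Y) = 1.57891 - 1.12514 = 0.4538 bits

Cross-check via I(X;Y) = H(X) + H(Y) - H(X,Y): computing H(Y) from the column sums and H(X,Y) from the 12 cells in the same way gives H(Y) = 1.93925 bits and H(X,Y) = 3.06438 bits, so
I(X;Y) = 1.57891 + 1.93925 - 3.06438 = 0.4538 bits ✓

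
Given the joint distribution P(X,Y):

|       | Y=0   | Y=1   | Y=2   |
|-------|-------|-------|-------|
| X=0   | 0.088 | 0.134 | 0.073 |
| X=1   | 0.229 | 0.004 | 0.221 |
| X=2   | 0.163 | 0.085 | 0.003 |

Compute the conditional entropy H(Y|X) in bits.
1.1896 bits

H(Y|X) = H(X,Y) - H(X)

H(X,Y) = -Σ_{x,y} P(x,y) log₂ P(x,y). Per-cell terms -P(x,y)·log₂P(x,y):
  X=0: 0.30856, 0.38856, 0.27565
  X=1: 0.48699, 0.03186, 0.48131
  X=2: 0.42658, 0.30229, 0.02514
Sum of the 9 terms: H(X,Y) = 2.7269 bits

Marginal of X (row sums):
  P(X=0) = 0.088 + 0.134 + 0.073 = 0.295
  P(X=1) = 0.229 + 0.004 + 0.221 = 0.454
  P(X=2) = 0.163 + 0.085 + 0.003 = 0.251
H(X) = -[0.295·log₂(0.295) + 0.454·log₂(0.454) + 0.251·log₂(0.251)]
  = 0.51956 + 0.51721 + 0.50055 = 1.5373 bits

H(Y|X) = H(X,Y) - H(X) = 2.7269 - 1.5373 = 1.1896 bits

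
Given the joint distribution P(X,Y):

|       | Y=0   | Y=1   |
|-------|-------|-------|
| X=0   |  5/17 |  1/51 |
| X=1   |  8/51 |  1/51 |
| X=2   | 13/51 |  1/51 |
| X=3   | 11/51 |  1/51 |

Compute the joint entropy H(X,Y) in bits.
2.3634 bits

H(X,Y) = -Σ_{x,y} P(x,y) log₂ P(x,y). Per-cell terms -P(x,y)·log₂P(x,y):
  X=0: 0.5192749, 0.1112240
  X=1: 0.4192040, 0.1112240
  X=2: 0.5026630, 0.1112240
  X=3: 0.4773124, 0.1112240
Sum of the 8 terms: H(X,Y) = 2.3634 bits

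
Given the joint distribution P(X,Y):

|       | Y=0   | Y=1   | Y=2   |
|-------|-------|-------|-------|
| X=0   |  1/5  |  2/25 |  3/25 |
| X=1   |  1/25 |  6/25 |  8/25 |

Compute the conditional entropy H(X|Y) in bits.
0.7876 bits

H(X|Y) = H(X,Y) - H(Y)

H(X,Y) = -Σ_{x,y} P(x,y) log₂ P(x,y). Per-cell terms -P(x,y)·log₂P(x,y):
  X=0: 0.46439, 0.29151, 0.36707
  X=1: 0.18575, 0.49413, 0.52603
Sum of the 6 terms: H(X,Y) = 2.3289 bits

Marginal of Y (column sums):
  P(Y=0) = 1/5 + 1/25 = 6/25
  P(Y=1) = 2/25 + 6/25 = 8/25
  P(Y=2) = 3/25 + 8/25 = 11/25
H(Y) = -[(6/25)·log₂(6/25) + (8/25)·log₂(8/25) + (11/25)·log₂(11/25)]
  = 0.49413 + 0.52603 + 0.52115 = 1.5413 bits

H(X|Y) = H(X,Y) - H(Y) = 2.3289 - 1.5413 = 0.7876 bits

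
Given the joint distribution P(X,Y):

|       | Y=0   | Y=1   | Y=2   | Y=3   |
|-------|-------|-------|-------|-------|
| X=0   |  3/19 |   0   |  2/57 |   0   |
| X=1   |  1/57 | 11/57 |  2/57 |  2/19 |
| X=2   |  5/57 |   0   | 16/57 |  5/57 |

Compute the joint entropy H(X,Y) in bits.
2.7923 bits

H(X,Y) = -Σ_{x,y} P(x,y) log₂ P(x,y). Per-cell terms -P(x,y)·log₂P(x,y):
  X=0: 0.420468, 0.000000, 0.169575, 0.000000
  X=1: 0.102331, 0.458036, 0.169575, 0.341887
  X=2: 0.307979, 0.000000, 0.514495, 0.307979
  (cells with P = 0 contribute 0)
Sum of the 12 terms: H(X,Y) = 2.7923 bits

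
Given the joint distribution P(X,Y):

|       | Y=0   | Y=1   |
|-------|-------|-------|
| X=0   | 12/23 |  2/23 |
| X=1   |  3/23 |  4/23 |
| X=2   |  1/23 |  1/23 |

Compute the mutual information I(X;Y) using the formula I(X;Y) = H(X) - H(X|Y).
0.1396 bits

I(X;Y) = H(X) - H(X|Y)

Marginal of X (row sums):
  P(X=0) = 12/23 + 2/23 = 14/23
  P(X=1) = 3/23 + 4/23 = 7/23
  P(X=2) = 1/23 + 1/23 = 2/23
H(X) = -[(14/23)·log₂(14/23) + (7/23)·log₂(7/23) + (2/23)·log₂(2/23)]
  = 0.4360 + 0.5223 + 0.3064 = 1.2647 bits

Marginal of Y (column sums):
  P(Y=0) = 12/23 + 3/23 + 1/23 = 16/23
  P(Y=1) = 2/23 + 4/23 + 1/23 = 7/23
H(X|Y) = Σ_y P(y)·H(X|Y=y):
  Y=0: P(Y=0) = 16/23, P(X|Y=0) = (3/4, 3/16, 1/16) → H(X|Y=0) = 1.0141
  Y=1: P(Y=1) = 7/23, P(X|Y=1) = (2/7, 4/7, 1/7) → H(X|Y=1) = 1.3788
H(X|Y) = (16/23)·1.0141 + (7/23)·1.3788 = 1.1251 bits

I(X;Y) = H(X) - H(X|Y) = 1.2647 - 1.1251 = 0.1396 bits

Cross-check via I(X;Y) = H(X) + H(Y) - H(X,Y): computing H(Y) from the column sums and H(X,Y) from the 6 cells in the same way gives H(Y) = 0.8865 bits and H(X,Y) = 2.0116 bits, so
I(X;Y) = 1.2647 + 0.8865 - 2.0116 = 0.1396 bits ✓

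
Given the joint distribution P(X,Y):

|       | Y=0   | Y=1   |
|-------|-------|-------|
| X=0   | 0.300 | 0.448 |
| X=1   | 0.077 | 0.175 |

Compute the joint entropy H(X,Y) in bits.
1.7649 bits

H(X,Y) = -Σ_{x,y} P(x,y) log₂ P(x,y). Per-cell terms -P(x,y)·log₂P(x,y):
  X=0: 0.52109, 0.51898
  X=1: 0.28482, 0.44005
Sum of the 4 terms: H(X,Y) = 1.7649 bits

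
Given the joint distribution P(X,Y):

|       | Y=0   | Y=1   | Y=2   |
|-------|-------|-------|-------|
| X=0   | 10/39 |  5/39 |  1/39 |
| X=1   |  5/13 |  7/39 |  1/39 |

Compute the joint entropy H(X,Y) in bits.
2.1294 bits

H(X,Y) = -Σ_{x,y} P(x,y) log₂ P(x,y). Per-cell terms -P(x,y)·log₂P(x,y):
  X=0: 0.5035, 0.3799, 0.1355
  X=1: 0.5302, 0.4448, 0.1355
Sum of the 6 terms: H(X,Y) = 2.1294 bits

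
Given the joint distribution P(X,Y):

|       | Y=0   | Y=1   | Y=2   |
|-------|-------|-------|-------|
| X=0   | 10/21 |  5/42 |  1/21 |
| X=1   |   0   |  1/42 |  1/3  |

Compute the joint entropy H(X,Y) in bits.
1.7411 bits

H(X,Y) = -Σ_{x,y} P(x,y) log₂ P(x,y). Per-cell terms -P(x,y)·log₂P(x,y):
  X=0: 0.5097, 0.3655, 0.2092
  X=1: 0.0000, 0.1284, 0.5283
  (cells with P = 0 contribute 0)
Sum of the 6 terms: H(X,Y) = 1.7411 bits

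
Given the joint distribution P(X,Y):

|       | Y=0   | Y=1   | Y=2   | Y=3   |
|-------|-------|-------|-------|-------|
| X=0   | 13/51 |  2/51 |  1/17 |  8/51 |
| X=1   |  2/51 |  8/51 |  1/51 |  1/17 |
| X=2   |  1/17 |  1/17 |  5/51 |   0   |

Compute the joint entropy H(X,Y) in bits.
3.1090 bits

H(X,Y) = -Σ_{x,y} P(x,y) log₂ P(x,y). Per-cell terms -P(x,y)·log₂P(x,y):
  X=0: 0.50266, 0.18323, 0.24044, 0.41920
  X=1: 0.18323, 0.41920, 0.11122, 0.24044
  X=2: 0.24044, 0.24044, 0.32848, 0.00000
  (cells with P = 0 contribute 0)
Sum of the 12 terms: H(X,Y) = 3.1090 bits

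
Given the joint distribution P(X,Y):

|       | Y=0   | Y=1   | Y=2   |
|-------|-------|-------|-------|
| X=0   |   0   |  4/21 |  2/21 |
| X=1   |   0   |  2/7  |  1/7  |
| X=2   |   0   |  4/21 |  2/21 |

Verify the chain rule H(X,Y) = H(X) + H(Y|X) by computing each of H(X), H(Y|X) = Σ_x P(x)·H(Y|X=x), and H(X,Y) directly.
H(X) = 1.5567 bits, H(Y|X) = 0.9183 bits, H(X,Y) = 2.4750 bits

Marginal of X (row sums):
  P(X=0) = 0 + 4/21 + 2/21 = 2/7
  P(X=1) = 0 + 2/7 + 1/7 = 3/7
  P(X=2) = 0 + 4/21 + 2/21 = 2/7
H(X) = -[(2/7)·log₂(2/7) + (3/7)·log₂(3/7) + (2/7)·log₂(2/7)]
  = 0.51639 + 0.52388 + 0.51639 = 1.5567 bits

H(Y|X) = Σ_x P(x)·H(Y|X=x):
  X=0: P(X=0) = 2/7, P(Y|X=0) = (0, 2/3, 1/3) → H(Y|X=0) = 0.91830
  X=1: P(X=1) = 3/7, P(Y|X=1) = (0, 2/3, 1/3) → H(Y|X=1) = 0.91830
  X=2: P(X=2) = 2/7, P(Y|X=2) = (0, 2/3, 1/3) → H(Y|X=2) = 0.91830
H(Y|X) = (2/7)·0.91830 + (3/7)·0.91830 + (2/7)·0.91830 = 0.9183 bits

H(X,Y) = -Σ_{x,y} P(x,y) log₂ P(x,y). Per-cell terms -P(x,y)·log₂P(x,y):
  X=0: 0.00000, 0.45568, 0.32308
  X=1: 0.00000, 0.51639, 0.40105
  X=2: 0.00000, 0.45568, 0.32308
  (cells with P = 0 contribute 0)
Sum of the 9 terms: H(X,Y) = 2.4750 bits

Chain rule check:
  H(X) + H(Y|X) = 1.5567 + 0.9183 = 2.4750 bits
  H(X,Y) = 2.4750 bits
✓ Chain rule verified.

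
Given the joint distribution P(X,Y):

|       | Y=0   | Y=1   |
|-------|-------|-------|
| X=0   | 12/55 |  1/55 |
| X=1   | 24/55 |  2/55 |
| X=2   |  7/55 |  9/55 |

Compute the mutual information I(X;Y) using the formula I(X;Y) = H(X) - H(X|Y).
0.1918 bits

I(X;Y) = H(X) - H(X|Y)

Marginal of X (row sums):
  P(X=0) = 12/55 + 1/55 = 13/55
  P(X=1) = 24/55 + 2/55 = 26/55
  P(X=2) = 7/55 + 9/55 = 16/55
H(X) = -[(13/55)·log₂(13/55) + (26/55)·log₂(26/55) + (16/55)·log₂(16/55)]
  = 0.491854 + 0.510980 + 0.518214 = 1.52105 bits

Marginal of Y (column sums):
  P(Y=0) = 12/55 + 24/55 + 7/55 = 43/55
  P(Y=1) = 1/55 + 2/55 + 9/55 = 12/55
H(X|Y) = Σ_y P(y)·H(X|Y=y):
  Y=0: P(Y=0) = 43/55, P(X|Y=0) = (12/43, 24/43, 7/43) → H(X|Y=0) = 1.409750
  Y=1: P(Y=1) = 12/55, P(X|Y=1) = (1/12, 1/6, 3/4) → H(X|Y=1) = 1.040852
H(X|Y) = (43/55)·1.409750 + (12/55)·1.040852 = 1.32926 bits

I(X;Y) = H(X) - H(X|Y) = 1.52105 - 1.32926 = 0.1918 bits

Cross-check via I(X;Y) = H(X) + H(Y) - H(X,Y): computing H(Y) from the column sums and H(X,Y) from the 6 cells in the same way gives H(Y) = 0.75683 bits and H(X,Y) = 2.08610 bits, so
I(X;Y) = 1.52105 + 0.75683 - 2.08610 = 0.1918 bits ✓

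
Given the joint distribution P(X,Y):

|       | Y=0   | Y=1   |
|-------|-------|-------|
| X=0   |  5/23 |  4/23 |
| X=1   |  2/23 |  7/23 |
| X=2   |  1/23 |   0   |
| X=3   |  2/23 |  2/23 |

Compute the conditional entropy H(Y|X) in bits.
0.8608 bits

H(Y|X) = H(X,Y) - H(X)

H(X,Y) = -Σ_{x,y} P(x,y) log₂ P(x,y). Per-cell terms -P(x,y)·log₂P(x,y):
  X=0: 0.47862, 0.43888
  X=1: 0.30640, 0.52232
  X=2: 0.19668, 0.00000
  X=3: 0.30640, 0.30640
  (cells with P = 0 contribute 0)
Sum of the 8 terms: H(X,Y) = 2.5557 bits

Marginal of X (row sums):
  P(X=0) = 5/23 + 4/23 = 9/23
  P(X=1) = 2/23 + 7/23 = 9/23
  P(X=2) = 1/23 + 0 = 1/23
  P(X=3) = 2/23 + 2/23 = 4/23
H(X) = -[(9/23)·log₂(9/23) + (9/23)·log₂(9/23) + (1/23)·log₂(1/23) + (4/23)·log₂(4/23)]
  = 0.52968 + 0.52968 + 0.19668 + 0.43888 = 1.6949 bits

H(Y|X) = H(X,Y) - H(X) = 2.5557 - 1.6949 = 0.8608 bits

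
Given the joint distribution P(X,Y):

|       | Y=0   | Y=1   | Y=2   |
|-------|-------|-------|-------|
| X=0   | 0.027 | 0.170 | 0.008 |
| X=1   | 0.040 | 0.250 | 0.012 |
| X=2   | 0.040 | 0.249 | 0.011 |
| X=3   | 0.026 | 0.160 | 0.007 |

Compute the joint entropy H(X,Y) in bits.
2.7601 bits

H(X,Y) = -Σ_{x,y} P(x,y) log₂ P(x,y). Per-cell terms -P(x,y)·log₂P(x,y):
  X=0: 0.14069, 0.43459, 0.05573
  X=1: 0.18575, 0.50000, 0.07657
  X=2: 0.18575, 0.49944, 0.07157
  X=3: 0.13690, 0.42302, 0.05011
Sum of the 12 terms: H(X,Y) = 2.7601 bits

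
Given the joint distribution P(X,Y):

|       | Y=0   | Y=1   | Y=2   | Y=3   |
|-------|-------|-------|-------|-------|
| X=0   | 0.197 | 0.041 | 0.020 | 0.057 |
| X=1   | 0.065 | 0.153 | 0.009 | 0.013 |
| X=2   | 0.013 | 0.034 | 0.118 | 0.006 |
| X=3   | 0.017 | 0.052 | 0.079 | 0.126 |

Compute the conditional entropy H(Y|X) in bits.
1.4888 bits

H(Y|X) = H(X,Y) - H(X)

H(X,Y) = -Σ_{x,y} P(x,y) log₂ P(x,y). Per-cell terms -P(x,y)·log₂P(x,y):
  X=0: 0.4617, 0.1889, 0.1129, 0.2356
  X=1: 0.2563, 0.4144, 0.0612, 0.0814
  X=2: 0.0814, 0.1659, 0.3638, 0.0443
  X=3: 0.0999, 0.2218, 0.2893, 0.3766
Sum of the 16 terms: H(X,Y) = 3.4554 bits

Marginal of X (row sums):
  P(X=0) = 0.197 + 0.041 + 0.020 + 0.057 = 0.315
  P(X=1) = 0.065 + 0.153 + 0.009 + 0.013 = 0.240
  P(X=2) = 0.013 + 0.034 + 0.118 + 0.006 = 0.171
  P(X=3) = 0.017 + 0.052 + 0.079 + 0.126 = 0.274
H(X) = -[0.315·log₂(0.315) + 0.240·log₂(0.240) + 0.171·log₂(0.171) + 0.274·log₂(0.274)]
  = 0.5250 + 0.4941 + 0.4357 + 0.5118 = 1.9666 bits

H(Y|X) = H(X,Y) - H(X) = 3.4554 - 1.9666 = 1.4888 bits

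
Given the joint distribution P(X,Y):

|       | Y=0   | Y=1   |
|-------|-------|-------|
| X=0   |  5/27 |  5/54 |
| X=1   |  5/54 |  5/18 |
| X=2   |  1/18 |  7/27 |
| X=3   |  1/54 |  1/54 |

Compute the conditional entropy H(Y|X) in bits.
0.8042 bits

H(Y|X) = H(X,Y) - H(X)

H(X,Y) = -Σ_{x,y} P(x,y) log₂ P(x,y). Per-cell terms -P(x,y)·log₂P(x,y):
  X=0: 0.45055, 0.31787
  X=1: 0.31787, 0.51333
  X=2: 0.23166, 0.50492
  X=3: 0.10657, 0.10657
Sum of the 8 terms: H(X,Y) = 2.5493 bits

Marginal of X (row sums):
  P(X=0) = 5/27 + 5/54 = 5/18
  P(X=1) = 5/54 + 5/18 = 10/27
  P(X=2) = 1/18 + 7/27 = 17/54
  P(X=3) = 1/54 + 1/54 = 1/27
H(X) = -[(5/18)·log₂(5/18) + (10/27)·log₂(10/27) + (17/54)·log₂(17/54) + (1/27)·log₂(1/27)]
  = 0.51333 + 0.53073 + 0.52493 + 0.17611 = 1.7451 bits

H(Y|X) = H(X,Y) - H(X) = 2.5493 - 1.7451 = 0.8042 bits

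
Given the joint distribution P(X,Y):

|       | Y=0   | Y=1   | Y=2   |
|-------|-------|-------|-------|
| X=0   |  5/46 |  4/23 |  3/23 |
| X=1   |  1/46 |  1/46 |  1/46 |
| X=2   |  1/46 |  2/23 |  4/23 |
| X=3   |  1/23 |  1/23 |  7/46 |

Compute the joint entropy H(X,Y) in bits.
3.2025 bits

H(X,Y) = -Σ_{x,y} P(x,y) log₂ P(x,y). Per-cell terms -P(x,y)·log₂P(x,y):
  X=0: 0.34800, 0.43888, 0.38330
  X=1: 0.12008, 0.12008, 0.12008
  X=2: 0.12008, 0.30640, 0.43888
  X=3: 0.19668, 0.19668, 0.41334
Sum of the 12 terms: H(X,Y) = 3.2025 bits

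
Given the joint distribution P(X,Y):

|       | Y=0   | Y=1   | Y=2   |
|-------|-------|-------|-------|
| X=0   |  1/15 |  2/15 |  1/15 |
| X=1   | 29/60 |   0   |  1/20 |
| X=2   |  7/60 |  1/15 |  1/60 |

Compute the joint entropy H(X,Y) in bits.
2.3521 bits

H(X,Y) = -Σ_{x,y} P(x,y) log₂ P(x,y). Per-cell terms -P(x,y)·log₂P(x,y):
  X=0: 0.26046, 0.38759, 0.26046
  X=1: 0.50697, 0.00000, 0.21610
  X=2: 0.36161, 0.26046, 0.09845
  (cells with P = 0 contribute 0)
Sum of the 9 terms: H(X,Y) = 2.3521 bits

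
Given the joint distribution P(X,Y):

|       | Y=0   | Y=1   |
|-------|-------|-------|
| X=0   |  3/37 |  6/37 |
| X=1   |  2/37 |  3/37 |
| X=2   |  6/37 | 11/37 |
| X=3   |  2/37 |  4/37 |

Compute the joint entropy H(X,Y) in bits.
2.7613 bits

H(X,Y) = -Σ_{x,y} P(x,y) log₂ P(x,y). Per-cell terms -P(x,y)·log₂P(x,y):
  X=0: 0.2939, 0.4256
  X=1: 0.2275, 0.2939
  X=2: 0.4256, 0.5203
  X=3: 0.2275, 0.3470
Sum of the 8 terms: H(X,Y) = 2.7613 bits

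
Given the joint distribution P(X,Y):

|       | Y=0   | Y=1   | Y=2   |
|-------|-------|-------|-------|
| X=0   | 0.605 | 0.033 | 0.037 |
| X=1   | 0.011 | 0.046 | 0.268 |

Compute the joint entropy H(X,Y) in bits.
1.5620 bits

H(X,Y) = -Σ_{x,y} P(x,y) log₂ P(x,y). Per-cell terms -P(x,y)·log₂P(x,y):
  X=0: 0.4386, 0.1624, 0.1760
  X=1: 0.0716, 0.2043, 0.5091
Sum of the 6 terms: H(X,Y) = 1.5620 bits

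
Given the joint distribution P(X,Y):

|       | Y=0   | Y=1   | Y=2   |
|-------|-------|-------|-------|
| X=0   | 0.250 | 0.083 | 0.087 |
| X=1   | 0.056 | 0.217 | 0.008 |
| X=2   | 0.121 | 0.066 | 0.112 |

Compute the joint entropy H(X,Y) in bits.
2.8527 bits

H(X,Y) = -Σ_{x,y} P(x,y) log₂ P(x,y). Per-cell terms -P(x,y)·log₂P(x,y):
  X=0: 0.50000, 0.29803, 0.30649
  X=1: 0.23287, 0.47832, 0.05573
  X=2: 0.36868, 0.25881, 0.35374
Sum of the 9 terms: H(X,Y) = 2.8527 bits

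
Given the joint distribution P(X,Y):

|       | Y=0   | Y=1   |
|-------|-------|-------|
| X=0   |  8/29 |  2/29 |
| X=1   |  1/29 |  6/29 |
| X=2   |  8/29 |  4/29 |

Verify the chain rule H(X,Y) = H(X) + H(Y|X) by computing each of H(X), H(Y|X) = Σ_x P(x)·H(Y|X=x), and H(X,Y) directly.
H(X) = 1.5514 bits, H(Y|X) = 0.7717 bits, H(X,Y) = 2.3232 bits

Marginal of X (row sums):
  P(X=0) = 8/29 + 2/29 = 10/29
  P(X=1) = 1/29 + 6/29 = 7/29
  P(X=2) = 8/29 + 4/29 = 12/29
H(X) = -[(10/29)·log₂(10/29) + (7/29)·log₂(7/29) + (12/29)·log₂(12/29)]
  = 0.52967 + 0.49498 + 0.52677 = 1.5514 bits

H(Y|X) = Σ_x P(x)·H(Y|X=x):
  X=0: P(X=0) = 10/29, P(Y|X=0) = (4/5, 1/5) → H(Y|X=0) = 0.72193
  X=1: P(X=1) = 7/29, P(Y|X=1) = (1/7, 6/7) → H(Y|X=1) = 0.59167
  X=2: P(X=2) = 12/29, P(Y|X=2) = (2/3, 1/3) → H(Y|X=2) = 0.91830
H(Y|X) = (10/29)·0.72193 + (7/29)·0.59167 + (12/29)·0.91830 = 0.7717 bits

H(X,Y) = -Σ_{x,y} P(x,y) log₂ P(x,y). Per-cell terms -P(x,y)·log₂P(x,y):
  X=0: 0.51255, 0.26607
  X=1: 0.16752, 0.47028
  X=2: 0.51255, 0.39420
Sum of the 6 terms: H(X,Y) = 2.3232 bits

Chain rule check:
  H(X) + H(Y|X) = 1.5514 + 0.7717 = 2.3231 bits
  H(X,Y) = 2.3232 bits
✓ Chain rule verified (Δ = 0.0001 is 4-dp rounding noise: each of the three values was rounded independently).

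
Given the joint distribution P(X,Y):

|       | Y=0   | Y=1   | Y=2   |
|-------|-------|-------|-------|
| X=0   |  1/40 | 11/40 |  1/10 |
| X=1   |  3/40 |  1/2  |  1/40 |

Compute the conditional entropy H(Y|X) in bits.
0.9198 bits

H(Y|X) = H(X,Y) - H(X)

H(X,Y) = -Σ_{x,y} P(x,y) log₂ P(x,y). Per-cell terms -P(x,y)·log₂P(x,y):
  X=0: 0.13305, 0.51219, 0.33219
  X=1: 0.28027, 0.50000, 0.13305
Sum of the 6 terms: H(X,Y) = 1.89075 bits

Marginal of X (row sums):
  P(X=0) = 1/40 + 11/40 + 1/10 = 2/5
  P(X=1) = 3/40 + 1/2 + 1/40 = 3/5
H(X) = -[(2/5)·log₂(2/5) + (3/5)·log₂(3/5)]
  = 0.52877 + 0.44218 = 0.97095 bits

H(Y|X) = H(X,Y) - H(X) = 1.89075 - 0.97095 = 0.9198 bits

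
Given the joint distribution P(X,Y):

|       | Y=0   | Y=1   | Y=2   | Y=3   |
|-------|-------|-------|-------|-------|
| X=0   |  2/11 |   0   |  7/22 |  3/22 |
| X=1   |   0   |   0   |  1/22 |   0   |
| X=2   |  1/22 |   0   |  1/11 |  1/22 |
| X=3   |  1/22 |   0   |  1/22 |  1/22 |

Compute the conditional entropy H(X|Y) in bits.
1.3985 bits

H(X|Y) = H(X,Y) - H(Y)

H(X,Y) = -Σ_{x,y} P(x,y) log₂ P(x,y). Per-cell terms -P(x,y)·log₂P(x,y):
  X=0: 0.44717, 0.00000, 0.52566, 0.39197
  X=1: 0.00000, 0.00000, 0.20270, 0.00000
  X=2: 0.20270, 0.00000, 0.31449, 0.20270
  X=3: 0.20270, 0.00000, 0.20270, 0.20270
  (cells with P = 0 contribute 0)
Sum of the 16 terms: H(X,Y) = 2.8955 bits

Marginal of Y (column sums):
  P(Y=0) = 2/11 + 0 + 1/22 + 1/22 = 3/11
  P(Y=1) = 0 + 0 + 0 + 0 = 0
  P(Y=2) = 7/22 + 1/22 + 1/11 + 1/22 = 1/2
  P(Y=3) = 3/22 + 0 + 1/22 + 1/22 = 5/22
H(Y) = -[(3/11)·log₂(3/11) + (1/2)·log₂(1/2) + (5/22)·log₂(5/22)]   (outcomes with P = 0 contribute 0)
  = 0.51122 + 0.50000 + 0.48580 = 1.4970 bits

H(X|Y) = H(X,Y) - H(Y) = 2.8955 - 1.4970 = 1.3985 bits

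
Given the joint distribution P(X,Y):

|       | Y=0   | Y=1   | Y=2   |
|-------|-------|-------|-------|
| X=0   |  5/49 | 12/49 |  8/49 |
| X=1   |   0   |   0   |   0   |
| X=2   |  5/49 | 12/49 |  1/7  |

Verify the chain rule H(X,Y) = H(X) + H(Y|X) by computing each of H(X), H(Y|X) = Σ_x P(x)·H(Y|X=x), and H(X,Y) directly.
H(X) = 0.9997 bits, H(Y|X) = 1.4944 bits, H(X,Y) = 2.4941 bits

Marginal of X (row sums):
  P(X=0) = 5/49 + 12/49 + 8/49 = 25/49
  P(X=1) = 0 + 0 + 0 = 0
  P(X=2) = 5/49 + 12/49 + 1/7 = 24/49
H(X) = -[(25/49)·log₂(25/49) + (24/49)·log₂(24/49)]   (outcomes with P = 0 contribute 0)
  = 0.49533 + 0.50437 = 0.9997 bits

H(Y|X) = Σ_x P(x)·H(Y|X=x):
  X=0: P(X=0) = 25/49, P(Y|X=0) = (1/5, 12/25, 8/25) → H(Y|X=0) = 1.49869
  X=1: P(X=1) = 0 → contributes 0
  X=2: P(X=2) = 24/49, P(Y|X=2) = (5/24, 1/2, 7/24) → H(Y|X=2) = 1.48993
H(Y|X) = (25/49)·1.49869 + (24/49)·1.48993 = 1.4944 bits

H(X,Y) = -Σ_{x,y} P(x,y) log₂ P(x,y). Per-cell terms -P(x,y)·log₂P(x,y):
  X=0: 0.33600, 0.49708, 0.42689
  X=1: 0.00000, 0.00000, 0.00000
  X=2: 0.33600, 0.49708, 0.40105
  (cells with P = 0 contribute 0)
Sum of the 9 terms: H(X,Y) = 2.4941 bits

Chain rule check:
  H(X) + H(Y|X) = 0.9997 + 1.4944 = 2.4941 bits
  H(X,Y) = 2.4941 bits
✓ Chain rule verified.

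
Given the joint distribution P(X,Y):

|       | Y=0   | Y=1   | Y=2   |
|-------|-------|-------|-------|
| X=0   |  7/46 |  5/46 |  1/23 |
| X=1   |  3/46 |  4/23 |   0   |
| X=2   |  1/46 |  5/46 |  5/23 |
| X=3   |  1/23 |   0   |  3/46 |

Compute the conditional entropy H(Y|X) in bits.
1.1601 bits

H(Y|X) = H(X,Y) - H(X)

H(X,Y) = -Σ_{x,y} P(x,y) log₂ P(x,y). Per-cell terms -P(x,y)·log₂P(x,y):
  X=0: 0.413336, 0.348004, 0.196677
  X=1: 0.256865, 0.438880, 0.000000
  X=2: 0.120077, 0.348004, 0.478616
  X=3: 0.196677, 0.000000, 0.256865
  (cells with P = 0 contribute 0)
Sum of the 12 terms: H(X,Y) = 3.05400 bits

Marginal of X (row sums):
  P(X=0) = 7/46 + 5/46 + 1/23 = 7/23
  P(X=1) = 3/46 + 4/23 + 0 = 11/46
  P(X=2) = 1/46 + 5/46 + 5/23 = 8/23
  P(X=3) = 1/23 + 0 + 3/46 = 5/46
H(X) = -[(7/23)·log₂(7/23) + (11/46)·log₂(11/46) + (8/23)·log₂(8/23) + (5/46)·log₂(5/46)]
  = 0.522324 + 0.493596 + 0.529935 + 0.348004 = 1.89386 bits

H(Y|X) = H(X,Y) - H(X) = 3.05400 - 1.89386 = 1.1601 bits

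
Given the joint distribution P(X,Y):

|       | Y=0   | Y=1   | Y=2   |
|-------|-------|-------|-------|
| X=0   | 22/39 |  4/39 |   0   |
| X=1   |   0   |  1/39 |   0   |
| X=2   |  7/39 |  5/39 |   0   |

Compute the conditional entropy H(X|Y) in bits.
0.9418 bits

H(X|Y) = H(X,Y) - H(Y)

H(X,Y) = -Σ_{x,y} P(x,y) log₂ P(x,y). Per-cell terms -P(x,y)·log₂P(x,y):
  X=0: 0.4659, 0.3370, 0.0000
  X=1: 0.0000, 0.1355, 0.0000
  X=2: 0.4448, 0.3799, 0.0000
  (cells with P = 0 contribute 0)
Sum of the 9 terms: H(X,Y) = 1.7631 bits

Marginal of Y (column sums):
  P(Y=0) = 22/39 + 0 + 7/39 = 29/39
  P(Y=1) = 4/39 + 1/39 + 5/39 = 10/39
  P(Y=2) = 0 + 0 + 0 = 0
H(Y) = -[(29/39)·log₂(29/39) + (10/39)·log₂(10/39)]   (outcomes with P = 0 contribute 0)
  = 0.3178 + 0.5035 = 0.8213 bits

H(X|Y) = H(X,Y) - H(Y) = 1.7631 - 0.8213 = 0.9418 bits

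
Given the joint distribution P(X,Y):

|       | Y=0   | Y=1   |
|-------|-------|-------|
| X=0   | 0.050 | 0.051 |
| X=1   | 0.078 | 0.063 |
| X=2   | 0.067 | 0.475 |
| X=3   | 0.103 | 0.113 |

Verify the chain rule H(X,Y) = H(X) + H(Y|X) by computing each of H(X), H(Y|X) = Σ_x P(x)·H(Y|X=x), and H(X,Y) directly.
H(X) = 1.6890 bits, H(Y|X) = 0.7490 bits, H(X,Y) = 2.4381 bits

Marginal of X (row sums):
  P(X=0) = 0.050 + 0.051 = 0.101
  P(X=1) = 0.078 + 0.063 = 0.141
  P(X=2) = 0.067 + 0.475 = 0.542
  P(X=3) = 0.103 + 0.113 = 0.216
H(X) = -[0.101·log₂(0.101) + 0.141·log₂(0.141) + 0.542·log₂(0.542) + 0.216·log₂(0.216)]
  = 0.33406 + 0.39850 + 0.47893 + 0.47755 = 1.6890 bits

H(Y|X) = Σ_x P(x)·H(Y|X=x):
  X=0: P(X=0) = 0.101, P(Y|X=0) = (50/101, 51/101) → H(Y|X=0) = 0.99993
  X=1: P(X=1) = 0.141, P(Y|X=1) = (26/47, 21/47) → H(Y|X=1) = 0.99182
  X=2: P(X=2) = 0.542, P(Y|X=2) = (67/542, 475/542) → H(Y|X=2) = 0.53967
  X=3: P(X=3) = 0.216, P(Y|X=3) = (103/216, 113/216) → H(Y|X=3) = 0.99845
H(Y|X) = 0.101·0.99993 + 0.141·0.99182 + 0.542·0.53967 + 0.216·0.99845 = 0.7490 bits

H(X,Y) = -Σ_{x,y} P(x,y) log₂ P(x,y). Per-cell terms -P(x,y)·log₂P(x,y):
  X=0: 0.21610, 0.21896
  X=1: 0.28707, 0.25128
  X=2: 0.26128, 0.51015
  X=3: 0.33777, 0.35545
Sum of the 8 terms: H(X,Y) = 2.4381 bits

Chain rule check:
  H(X) + H(Y|X) = 1.6890 + 0.7490 = 2.4380 bits
  H(X,Y) = 2.4381 bits
✓ Chain rule verified (Δ = 0.0001 is 4-dp rounding noise: each of the three values was rounded independently).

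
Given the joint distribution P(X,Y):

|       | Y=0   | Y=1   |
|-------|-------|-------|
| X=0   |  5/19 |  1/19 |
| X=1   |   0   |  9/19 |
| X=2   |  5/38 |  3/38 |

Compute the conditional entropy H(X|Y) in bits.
0.9474 bits

H(X|Y) = H(X,Y) - H(Y)

H(X,Y) = -Σ_{x,y} P(x,y) log₂ P(x,y). Per-cell terms -P(x,y)·log₂P(x,y):
  X=0: 0.5068, 0.2236
  X=1: 0.0000, 0.5106
  X=2: 0.3850, 0.2892
  (cells with P = 0 contribute 0)
Sum of the 6 terms: H(X,Y) = 1.9152 bits

Marginal of Y (column sums):
  P(Y=0) = 5/19 + 0 + 5/38 = 15/38
  P(Y=1) = 1/19 + 9/19 + 3/38 = 23/38
H(Y) = -[(15/38)·log₂(15/38) + (23/38)·log₂(23/38)]
  = 0.5294 + 0.4384 = 0.9678 bits

H(X|Y) = H(X,Y) - H(Y) = 1.9152 - 0.9678 = 0.9474 bits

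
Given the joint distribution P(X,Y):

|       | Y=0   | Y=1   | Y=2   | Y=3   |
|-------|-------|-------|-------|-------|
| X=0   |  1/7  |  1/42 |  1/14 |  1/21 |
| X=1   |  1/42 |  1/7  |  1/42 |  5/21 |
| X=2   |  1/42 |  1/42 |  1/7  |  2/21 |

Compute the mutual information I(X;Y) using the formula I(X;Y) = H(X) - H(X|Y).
0.3491 bits

I(X;Y) = H(X) - H(X|Y)

Marginal of X (row sums):
  P(X=0) = 1/7 + 1/42 + 1/14 + 1/21 = 2/7
  P(X=1) = 1/42 + 1/7 + 1/42 + 5/21 = 3/7
  P(X=2) = 1/42 + 1/42 + 1/7 + 2/21 = 2/7
H(X) = -[(2/7)·log₂(2/7) + (3/7)·log₂(3/7) + (2/7)·log₂(2/7)]
  = 0.5163871 + 0.5238825 + 0.5163871 = 1.556657 bits

Marginal of Y (column sums):
  P(Y=0) = 1/7 + 1/42 + 1/42 = 4/21
  P(Y=1) = 1/42 + 1/7 + 1/42 = 4/21
  P(Y=2) = 1/14 + 1/42 + 1/7 = 5/21
  P(Y=3) = 1/21 + 5/21 + 2/21 = 8/21
H(X|Y) = Σ_y P(y)·H(X|Y=y):
  Y=0: P(Y=0) = 4/21, P(X|Y=0) = (3/4, 1/8, 1/8) → H(X|Y=0) = 1.0612781
  Y=1: P(Y=1) = 4/21, P(X|Y=1) = (1/8, 3/4, 1/8) → H(X|Y=1) = 1.0612781
  Y=2: P(Y=2) = 5/21, P(X|Y=2) = (3/10, 1/10, 3/5) → H(X|Y=2) = 1.2954618
  Y=3: P(Y=3) = 8/21, P(X|Y=3) = (1/8, 5/8, 1/4) → H(X|Y=3) = 1.2987949
H(X|Y) = (4/21)·1.0612781 + (4/21)·1.0612781 + (5/21)·1.2954618 + (8/21)·1.2987949 = 1.207519 bits

I(X;Y) = H(X) - H(X|Y) = 1.556657 - 1.207519 = 0.3491 bits

Cross-check via I(X;Y) = H(X) + H(Y) - H(X,Y): computing H(Y) from the column sums and H(X,Y) from the 12 cells in the same way gives H(Y) = 1.934715 bits and H(X,Y) = 3.142234 bits, so
I(X;Y) = 1.556657 + 1.934715 - 3.142234 = 0.3491 bits ✓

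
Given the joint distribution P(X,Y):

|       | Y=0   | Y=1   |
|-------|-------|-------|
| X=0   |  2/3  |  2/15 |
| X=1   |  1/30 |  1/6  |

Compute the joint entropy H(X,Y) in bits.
1.3720 bits

H(X,Y) = -Σ_{x,y} P(x,y) log₂ P(x,y). Per-cell terms -P(x,y)·log₂P(x,y):
  X=0: 0.3900, 0.3876
  X=1: 0.1636, 0.4308
Sum of the 4 terms: H(X,Y) = 1.3720 bits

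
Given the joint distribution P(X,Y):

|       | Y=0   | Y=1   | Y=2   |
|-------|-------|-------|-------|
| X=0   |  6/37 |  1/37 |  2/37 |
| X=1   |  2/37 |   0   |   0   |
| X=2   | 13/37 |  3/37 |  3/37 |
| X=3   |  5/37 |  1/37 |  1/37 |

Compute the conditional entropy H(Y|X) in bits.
1.1394 bits

H(Y|X) = H(X,Y) - H(X)

H(X,Y) = -Σ_{x,y} P(x,y) log₂ P(x,y). Per-cell terms -P(x,y)·log₂P(x,y):
  X=0: 0.425593, 0.140796, 0.227538
  X=1: 0.227538, 0.000000, 0.000000
  X=2: 0.530194, 0.293878, 0.293878
  X=3: 0.390206, 0.140796, 0.140796
  (cells with P = 0 contribute 0)
Sum of the 12 terms: H(X,Y) = 2.81121 bits

Marginal of X (row sums):
  P(X=0) = 6/37 + 1/37 + 2/37 = 9/37
  P(X=1) = 2/37 + 0 + 0 = 2/37
  P(X=2) = 13/37 + 3/37 + 3/37 = 19/37
  P(X=3) = 5/37 + 1/37 + 1/37 = 7/37
H(X) = -[(9/37)·log₂(9/37) + (2/37)·log₂(2/37) + (19/37)·log₂(19/37) + (7/37)·log₂(7/37)]
  = 0.496101 + 0.227538 + 0.493757 + 0.454451 = 1.67185 bits

H(Y|X) = H(X,Y) - H(X) = 2.81121 - 1.67185 = 1.1394 bits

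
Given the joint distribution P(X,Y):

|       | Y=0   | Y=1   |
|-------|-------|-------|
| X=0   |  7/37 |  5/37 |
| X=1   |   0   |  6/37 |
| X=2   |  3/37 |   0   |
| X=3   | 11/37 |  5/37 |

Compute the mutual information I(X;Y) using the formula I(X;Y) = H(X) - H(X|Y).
0.2815 bits

I(X;Y) = H(X) - H(X|Y)

Marginal of X (row sums):
  P(X=0) = 7/37 + 5/37 = 12/37
  P(X=1) = 0 + 6/37 = 6/37
  P(X=2) = 3/37 + 0 = 3/37
  P(X=3) = 11/37 + 5/37 = 16/37
H(X) = -[(12/37)·log₂(12/37) + (6/37)·log₂(6/37) + (3/37)·log₂(3/37) + (16/37)·log₂(16/37)]
  = 0.52686 + 0.42559 + 0.29388 + 0.52301 = 1.7693 bits

Marginal of Y (column sums):
  P(Y=0) = 7/37 + 0 + 3/37 + 11/37 = 21/37
  P(Y=1) = 5/37 + 6/37 + 0 + 5/37 = 16/37
H(X|Y) = Σ_y P(y)·H(X|Y=y):
  Y=0: P(Y=0) = 21/37, P(X|Y=0) = (1/3, 0, 1/7, 11/21) → H(X|Y=0) = 1.41803
  Y=1: P(Y=1) = 16/37, P(X|Y=1) = (5/16, 3/8, 0, 5/16) → H(X|Y=1) = 1.57943
H(X|Y) = (21/37)·1.41803 + (16/37)·1.57943 = 1.4878 bits

I(X;Y) = H(X) - H(X|Y) = 1.7693 - 1.4878 = 0.2815 bits

Cross-check via I(X;Y) = H(X) + H(Y) - H(X,Y): computing H(Y) from the column sums and H(X,Y) from the 8 cells in the same way gives H(Y) = 0.9868 bits and H(X,Y) = 2.4746 bits, so
I(X;Y) = 1.7693 + 0.9868 - 2.4746 = 0.2815 bits ✓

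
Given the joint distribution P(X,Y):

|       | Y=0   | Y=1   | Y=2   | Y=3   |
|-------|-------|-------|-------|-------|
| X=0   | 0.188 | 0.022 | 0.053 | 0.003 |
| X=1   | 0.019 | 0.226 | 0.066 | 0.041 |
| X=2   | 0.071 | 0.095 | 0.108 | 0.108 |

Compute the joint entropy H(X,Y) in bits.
3.1526 bits

H(X,Y) = -Σ_{x,y} P(x,y) log₂ P(x,y). Per-cell terms -P(x,y)·log₂P(x,y):
  X=0: 0.45330, 0.12114, 0.22461, 0.02514
  X=1: 0.10864, 0.48491, 0.25881, 0.18894
  X=2: 0.27094, 0.32261, 0.34678, 0.34678
Sum of the 12 terms: H(X,Y) = 3.1526 bits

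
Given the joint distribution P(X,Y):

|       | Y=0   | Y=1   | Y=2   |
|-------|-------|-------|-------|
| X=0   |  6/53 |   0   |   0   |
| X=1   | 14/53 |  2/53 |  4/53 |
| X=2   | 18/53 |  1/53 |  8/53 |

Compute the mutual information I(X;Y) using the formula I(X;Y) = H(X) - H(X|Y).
0.0741 bits

I(X;Y) = H(X) - H(X|Y)

Marginal of X (row sums):
  P(X=0) = 6/53 + 0 + 0 = 6/53
  P(X=1) = 14/53 + 2/53 + 4/53 = 20/53
  P(X=2) = 18/53 + 1/53 + 8/53 = 27/53
H(X) = -[(6/53)·log₂(6/53) + (20/53)·log₂(20/53) + (27/53)·log₂(27/53)]
  = 0.3558 + 0.5306 + 0.4957 = 1.3821 bits

Marginal of Y (column sums):
  P(Y=0) = 6/53 + 14/53 + 18/53 = 38/53
  P(Y=1) = 0 + 2/53 + 1/53 = 3/53
  P(Y=2) = 0 + 4/53 + 8/53 = 12/53
H(X|Y) = Σ_y P(y)·H(X|Y=y):
  Y=0: P(Y=0) = 38/53, P(X|Y=0) = (3/19, 7/19, 9/19) → H(X|Y=0) = 1.4618
  Y=1: P(Y=1) = 3/53, P(X|Y=1) = (0, 2/3, 1/3) → H(X|Y=1) = 0.9183
  Y=2: P(Y=2) = 12/53, P(X|Y=2) = (0, 1/3, 2/3) → H(X|Y=2) = 0.9183
H(X|Y) = (38/53)·1.4618 + (3/53)·0.9183 + (12/53)·0.9183 = 1.3080 bits

I(X;Y) = H(X) - H(X|Y) = 1.3821 - 1.3080 = 0.0741 bits

Cross-check via I(X;Y) = H(X) + H(Y) - H(X,Y): computing H(Y) from the column sums and H(X,Y) from the 9 cells in the same way gives H(Y) = 1.0639 bits and H(X,Y) = 2.3719 bits, so
I(X;Y) = 1.3821 + 1.0639 - 2.3719 = 0.0741 bits ✓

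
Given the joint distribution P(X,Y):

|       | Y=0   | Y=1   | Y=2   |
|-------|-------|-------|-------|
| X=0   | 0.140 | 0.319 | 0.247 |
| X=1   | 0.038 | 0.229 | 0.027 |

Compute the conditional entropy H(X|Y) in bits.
0.7977 bits

H(X|Y) = H(X,Y) - H(Y)

H(X,Y) = -Σ_{x,y} P(x,y) log₂ P(x,y). Per-cell terms -P(x,y)·log₂P(x,y):
  X=0: 0.3971, 0.5258, 0.4983
  X=1: 0.1793, 0.4870, 0.1407
Sum of the 6 terms: H(X,Y) = 2.2282 bits

Marginal of Y (column sums):
  P(Y=0) = 0.140 + 0.038 = 0.178
  P(Y=1) = 0.319 + 0.229 = 0.548
  P(Y=2) = 0.247 + 0.027 = 0.274
H(Y) = -[0.178·log₂(0.178) + 0.548·log₂(0.548) + 0.274·log₂(0.274)]
  = 0.4432 + 0.4755 + 0.5118 = 1.4305 bits

H(X|Y) = H(X,Y) - H(Y) = 2.2282 - 1.4305 = 0.7977 bits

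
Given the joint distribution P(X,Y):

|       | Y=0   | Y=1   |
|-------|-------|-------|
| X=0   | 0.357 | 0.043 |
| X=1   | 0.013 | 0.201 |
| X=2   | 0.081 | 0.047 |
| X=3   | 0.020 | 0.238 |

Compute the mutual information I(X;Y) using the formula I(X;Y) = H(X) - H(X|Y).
0.5070 bits

I(X;Y) = H(X) - H(X|Y)

Marginal of X (row sums):
  P(X=0) = 0.357 + 0.043 = 0.400
  P(X=1) = 0.013 + 0.201 = 0.214
  P(X=2) = 0.081 + 0.047 = 0.128
  P(X=3) = 0.020 + 0.238 = 0.258
H(X) = -[0.400·log₂(0.400) + 0.214·log₂(0.214) + 0.128·log₂(0.128) + 0.258·log₂(0.258)]
  = 0.528771 + 0.476004 + 0.379620 + 0.504276 = 1.88867 bits

Marginal of Y (column sums):
  P(Y=0) = 0.357 + 0.013 + 0.081 + 0.020 = 0.471
  P(Y=1) = 0.043 + 0.201 + 0.047 + 0.238 = 0.529
H(X|Y) = Σ_y P(y)·H(X|Y=y):
  Y=0: P(Y=0) = 0.471, P(X|Y=0) = (119/157, 13/471, 27/157, 20/471) → H(X|Y=0) = 1.076285
  Y=1: P(Y=1) = 0.529, P(X|Y=1) = (43/529, 201/529, 47/529, 238/529) → H(X|Y=1) = 1.653508
H(X|Y) = 0.471·1.076285 + 0.529·1.653508 = 1.38164 bits

I(X;Y) = H(X) - H(X|Y) = 1.88867 - 1.38164 = 0.5070 bits

Cross-check via I(X;Y) = H(X) + H(Y) - H(X,Y): computing H(Y) from the column sums and H(X,Y) from the 8 cells in the same way gives H(Y) = 0.99757 bits and H(X,Y) = 2.37921 bits, so
I(X;Y) = 1.88867 + 0.99757 - 2.37921 = 0.5070 bits ✓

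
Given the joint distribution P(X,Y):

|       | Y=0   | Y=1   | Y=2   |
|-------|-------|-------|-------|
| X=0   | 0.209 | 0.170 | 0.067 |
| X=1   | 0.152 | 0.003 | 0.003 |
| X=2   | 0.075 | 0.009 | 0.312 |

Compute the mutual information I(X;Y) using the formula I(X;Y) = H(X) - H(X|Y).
0.4722 bits

I(X;Y) = H(X) - H(X|Y)

Marginal of X (row sums):
  P(X=0) = 0.209 + 0.170 + 0.067 = 0.446
  P(X=1) = 0.152 + 0.003 + 0.003 = 0.158
  P(X=2) = 0.075 + 0.009 + 0.312 = 0.396
H(X) = -[0.446·log₂(0.446) + 0.158·log₂(0.158) + 0.396·log₂(0.396)]
  = 0.519538 + 0.420597 + 0.529225 = 1.46936 bits

Marginal of Y (column sums):
  P(Y=0) = 0.209 + 0.152 + 0.075 = 0.436
  P(Y=1) = 0.170 + 0.003 + 0.009 = 0.182
  P(Y=2) = 0.067 + 0.003 + 0.312 = 0.382
H(X|Y) = Σ_y P(y)·H(X|Y=y):
  Y=0: P(Y=0) = 0.436, P(X|Y=0) = (209/436, 38/109, 75/436) → H(X|Y=0) = 1.475330
  Y=1: P(Y=1) = 0.182, P(X|Y=1) = (85/91, 3/182, 9/182) → H(X|Y=1) = 0.404055
  Y=2: P(Y=2) = 0.382, P(X|Y=2) = (67/382, 3/382, 156/191) → H(X|Y=2) = 0.733899
H(X|Y) = 0.436·1.475330 + 0.182·0.404055 + 0.382·0.733899 = 0.99713 bits

I(X;Y) = H(X) - H(X|Y) = 1.46936 - 0.99713 = 0.4722 bits

Cross-check via I(X;Y) = H(X) + H(Y) - H(X,Y): computing H(Y) from the column sums and H(X,Y) from the 9 cells in the same way gives H(Y) = 1.49986 bits and H(X,Y) = 2.49699 bits, so
I(X;Y) = 1.46936 + 1.49986 - 2.49699 = 0.4722 bits ✓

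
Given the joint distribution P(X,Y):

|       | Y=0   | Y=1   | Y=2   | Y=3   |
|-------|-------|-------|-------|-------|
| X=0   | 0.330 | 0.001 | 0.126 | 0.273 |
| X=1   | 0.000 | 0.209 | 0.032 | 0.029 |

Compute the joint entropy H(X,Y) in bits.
2.2047 bits

H(X,Y) = -Σ_{x,y} P(x,y) log₂ P(x,y). Per-cell terms -P(x,y)·log₂P(x,y):
  X=0: 0.5278, 0.0100, 0.3766, 0.5113
  X=1: 0.0000, 0.4720, 0.1589, 0.1481
  (cells with P = 0 contribute 0)
Sum of the 8 terms: H(X,Y) = 2.2047 bits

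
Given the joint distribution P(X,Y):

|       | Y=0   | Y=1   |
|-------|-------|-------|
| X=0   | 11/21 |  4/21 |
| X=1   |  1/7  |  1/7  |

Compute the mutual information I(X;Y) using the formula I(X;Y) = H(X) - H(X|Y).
0.0350 bits

I(X;Y) = H(X) - H(X|Y)

Marginal of X (row sums):
  P(X=0) = 11/21 + 4/21 = 5/7
  P(X=1) = 1/7 + 1/7 = 2/7
H(X) = -[(5/7)·log₂(5/7) + (2/7)·log₂(2/7)]
  = 0.3467 + 0.5164 = 0.8631 bits

Marginal of Y (column sums):
  P(Y=0) = 11/21 + 1/7 = 2/3
  P(Y=1) = 4/21 + 1/7 = 1/3
H(X|Y) = Σ_y P(y)·H(X|Y=y):
  Y=0: P(Y=0) = 2/3, P(X|Y=0) = (11/14, 3/14) → H(X|Y=0) = 0.7496
  Y=1: P(Y=1) = 1/3, P(X|Y=1) = (4/7, 3/7) → H(X|Y=1) = 0.9852
H(X|Y) = (2/3)·0.7496 + (1/3)·0.9852 = 0.8281 bits

I(X;Y) = H(X) - H(X|Y) = 0.8631 - 0.8281 = 0.0350 bits

Cross-check via I(X;Y) = H(X) + H(Y) - H(X,Y): computing H(Y) from the column sums and H(X,Y) from the 4 cells in the same way gives H(Y) = 0.9183 bits and H(X,Y) = 1.7464 bits, so
I(X;Y) = 0.8631 + 0.9183 - 1.7464 = 0.0350 bits ✓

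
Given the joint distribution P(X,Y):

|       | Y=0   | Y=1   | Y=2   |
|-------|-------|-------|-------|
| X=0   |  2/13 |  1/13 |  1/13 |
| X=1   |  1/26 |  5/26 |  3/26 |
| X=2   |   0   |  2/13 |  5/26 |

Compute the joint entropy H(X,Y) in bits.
2.8553 bits

H(X,Y) = -Σ_{x,y} P(x,y) log₂ P(x,y). Per-cell terms -P(x,y)·log₂P(x,y):
  X=0: 0.4155, 0.2846, 0.2846
  X=1: 0.1808, 0.4574, 0.3595
  X=2: 0.0000, 0.4155, 0.4574
  (cells with P = 0 contribute 0)
Sum of the 9 terms: H(X,Y) = 2.8553 bits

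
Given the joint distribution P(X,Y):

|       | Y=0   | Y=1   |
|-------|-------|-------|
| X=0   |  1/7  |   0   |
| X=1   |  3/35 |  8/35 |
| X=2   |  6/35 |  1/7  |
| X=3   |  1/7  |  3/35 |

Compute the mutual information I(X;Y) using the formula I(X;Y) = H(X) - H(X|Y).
0.1984 bits

I(X;Y) = H(X) - H(X|Y)

Marginal of X (row sums):
  P(X=0) = 1/7 + 0 = 1/7
  P(X=1) = 3/35 + 8/35 = 11/35
  P(X=2) = 6/35 + 1/7 = 11/35
  P(X=3) = 1/7 + 3/35 = 8/35
H(X) = -[(1/7)·log₂(1/7) + (11/35)·log₂(11/35) + (11/35)·log₂(11/35) + (8/35)·log₂(8/35)]
  = 0.40105 + 0.52481 + 0.52481 + 0.48669 = 1.93736 bits

Marginal of Y (column sums):
  P(Y=0) = 1/7 + 3/35 + 6/35 + 1/7 = 19/35
  P(Y=1) = 0 + 8/35 + 1/7 + 3/35 = 16/35
H(X|Y) = Σ_y P(y)·H(X|Y=y):
  Y=0: P(Y=0) = 19/35, P(X|Y=0) = (5/19, 3/19, 6/19, 5/19) → H(X|Y=0) = 1.95930
  Y=1: P(Y=1) = 16/35, P(X|Y=1) = (0, 1/2, 5/16, 3/16) → H(X|Y=1) = 1.47722
H(X|Y) = (19/35)·1.95930 + (16/35)·1.47722 = 1.73892 bits

I(X;Y) = H(X) - H(X|Y) = 1.93736 - 1.73892 = 0.1984 bits

Cross-check via I(X;Y) = H(X) + H(Y) - H(X,Y): computing H(Y) from the column sums and H(X,Y) from the 8 cells in the same way gives H(Y) = 0.99469 bits and H(X,Y) = 2.73361 bits, so
I(X;Y) = 1.93736 + 0.99469 - 2.73361 = 0.1984 bits ✓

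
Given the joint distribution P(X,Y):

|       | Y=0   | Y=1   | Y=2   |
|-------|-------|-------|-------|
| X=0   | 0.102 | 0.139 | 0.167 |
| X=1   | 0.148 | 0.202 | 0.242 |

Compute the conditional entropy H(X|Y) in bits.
0.9754 bits

H(X|Y) = H(X,Y) - H(Y)

H(X,Y) = -Σ_{x,y} P(x,y) log₂ P(x,y). Per-cell terms -P(x,y)·log₂P(x,y):
  X=0: 0.335923, 0.395711, 0.431207
  X=1: 0.407937, 0.466130, 0.495355
Sum of the 6 terms: H(X,Y) = 2.53226 bits

Marginal of Y (column sums):
  P(Y=0) = 0.102 + 0.148 = 0.250
  P(Y=1) = 0.139 + 0.202 = 0.341
  P(Y=2) = 0.167 + 0.242 = 0.409
H(Y) = -[0.250·log₂(0.250) + 0.341·log₂(0.341) + 0.409·log₂(0.409)]
  = 0.500000 + 0.529285 + 0.527539 = 1.55682 bits

H(X|Y) = H(X,Y) - H(Y) = 2.53226 - 1.55682 = 0.9754 bits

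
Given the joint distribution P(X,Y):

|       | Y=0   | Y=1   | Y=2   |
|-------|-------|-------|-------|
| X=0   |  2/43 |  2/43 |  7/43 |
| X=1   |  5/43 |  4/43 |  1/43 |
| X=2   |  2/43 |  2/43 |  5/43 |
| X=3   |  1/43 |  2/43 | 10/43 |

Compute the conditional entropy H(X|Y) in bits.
1.7765 bits

H(X|Y) = H(X,Y) - H(Y)

H(X,Y) = -Σ_{x,y} P(x,y) log₂ P(x,y). Per-cell terms -P(x,y)·log₂P(x,y):
  X=0: 0.20587, 0.20587, 0.42633
  X=1: 0.36097, 0.31872, 0.12619
  X=2: 0.20587, 0.20587, 0.36097
  X=3: 0.12619, 0.20587, 0.48938
Sum of the 12 terms: H(X,Y) = 3.2381 bits

Marginal of Y (column sums):
  P(Y=0) = 2/43 + 5/43 + 2/43 + 1/43 = 10/43
  P(Y=1) = 2/43 + 4/43 + 2/43 + 2/43 = 10/43
  P(Y=2) = 7/43 + 1/43 + 5/43 + 10/43 = 23/43
H(Y) = -[(10/43)·log₂(10/43) + (10/43)·log₂(10/43) + (23/43)·log₂(23/43)]
  = 0.48938 + 0.48938 + 0.48284 = 1.4616 bits

H(X|Y) = H(X,Y) - H(Y) = 3.2381 - 1.4616 = 1.7765 bits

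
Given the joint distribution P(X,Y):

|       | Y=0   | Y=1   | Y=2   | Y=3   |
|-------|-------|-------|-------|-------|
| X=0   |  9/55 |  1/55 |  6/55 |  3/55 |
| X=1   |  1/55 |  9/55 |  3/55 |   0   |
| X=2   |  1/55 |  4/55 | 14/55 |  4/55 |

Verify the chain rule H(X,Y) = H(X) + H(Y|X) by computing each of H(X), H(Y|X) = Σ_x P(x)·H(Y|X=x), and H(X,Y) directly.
H(X) = 1.5476 bits, H(Y|X) = 1.4814 bits, H(X,Y) = 3.0290 bits

Marginal of X (row sums):
  P(X=0) = 9/55 + 1/55 + 6/55 + 3/55 = 19/55
  P(X=1) = 1/55 + 9/55 + 3/55 + 0 = 13/55
  P(X=2) = 1/55 + 4/55 + 14/55 + 4/55 = 23/55
H(X) = -[(19/55)·log₂(19/55) + (13/55)·log₂(13/55) + (23/55)·log₂(23/55)]
  = 0.52973 + 0.49185 + 0.52599 = 1.5476 bits

H(Y|X) = Σ_x P(x)·H(Y|X=x):
  X=0: P(X=0) = 19/55, P(Y|X=0) = (9/19, 1/19, 6/19, 3/19) → H(Y|X=0) = 1.67982
  X=1: P(X=1) = 13/55, P(Y|X=1) = (1/13, 9/13, 3/13, 0) → H(Y|X=1) = 1.14012
  X=2: P(X=2) = 23/55, P(Y|X=2) = (1/23, 4/23, 14/23, 4/23) → H(Y|X=2) = 1.51039
H(Y|X) = (19/55)·1.67982 + (13/55)·1.14012 + (23/55)·1.51039 = 1.4814 bits

H(X,Y) = -Σ_{x,y} P(x,y) log₂ P(x,y). Per-cell terms -P(x,y)·log₂P(x,y):
  X=0: 0.42733, 0.10512, 0.34870, 0.22889
  X=1: 0.10512, 0.42733, 0.22889, 0.00000
  X=2: 0.10512, 0.27501, 0.50247, 0.27501
  (cells with P = 0 contribute 0)
Sum of the 12 terms: H(X,Y) = 3.0290 bits

Chain rule check:
  H(X) + H(Y|X) = 1.5476 + 1.4814 = 3.0290 bits
  H(X,Y) = 3.0290 bits
✓ Chain rule verified.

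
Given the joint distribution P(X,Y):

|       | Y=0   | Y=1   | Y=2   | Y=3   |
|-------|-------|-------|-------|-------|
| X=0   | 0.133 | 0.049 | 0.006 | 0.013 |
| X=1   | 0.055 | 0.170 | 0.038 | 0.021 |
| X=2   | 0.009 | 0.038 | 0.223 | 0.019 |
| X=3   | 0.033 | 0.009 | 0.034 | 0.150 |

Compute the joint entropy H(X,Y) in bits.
3.3189 bits

H(X,Y) = -Σ_{x,y} P(x,y) log₂ P(x,y). Per-cell terms -P(x,y)·log₂P(x,y):
  X=0: 0.3871, 0.2132, 0.0443, 0.0814
  X=1: 0.2301, 0.4346, 0.1793, 0.1170
  X=2: 0.0612, 0.1793, 0.4828, 0.1086
  X=3: 0.1624, 0.0612, 0.1659, 0.4105
Sum of the 16 terms: H(X,Y) = 3.3189 bits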